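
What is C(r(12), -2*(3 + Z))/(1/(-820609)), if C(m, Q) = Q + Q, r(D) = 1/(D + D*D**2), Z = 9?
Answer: 39389232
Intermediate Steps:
r(D) = 1/(D + D**3)
C(m, Q) = 2*Q
C(r(12), -2*(3 + Z))/(1/(-820609)) = (2*(-2*(3 + 9)))/(1/(-820609)) = (2*(-2*12))/(-1/820609) = (2*(-24))*(-820609) = -48*(-820609) = 39389232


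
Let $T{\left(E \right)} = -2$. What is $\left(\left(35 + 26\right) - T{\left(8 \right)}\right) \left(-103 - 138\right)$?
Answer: $-15183$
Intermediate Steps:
$\left(\left(35 + 26\right) - T{\left(8 \right)}\right) \left(-103 - 138\right) = \left(\left(35 + 26\right) - -2\right) \left(-103 - 138\right) = \left(61 + 2\right) \left(-241\right) = 63 \left(-241\right) = -15183$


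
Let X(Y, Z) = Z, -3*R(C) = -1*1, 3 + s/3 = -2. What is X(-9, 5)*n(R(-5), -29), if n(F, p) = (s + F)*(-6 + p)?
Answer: 7700/3 ≈ 2566.7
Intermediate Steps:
s = -15 (s = -9 + 3*(-2) = -9 - 6 = -15)
R(C) = ⅓ (R(C) = -(-1)/3 = -⅓*(-1) = ⅓)
n(F, p) = (-15 + F)*(-6 + p)
X(-9, 5)*n(R(-5), -29) = 5*(90 - 15*(-29) - 6*⅓ + (⅓)*(-29)) = 5*(90 + 435 - 2 - 29/3) = 5*(1540/3) = 7700/3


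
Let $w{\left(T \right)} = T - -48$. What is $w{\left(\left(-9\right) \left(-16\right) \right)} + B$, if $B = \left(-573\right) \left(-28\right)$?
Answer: $16236$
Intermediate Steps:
$w{\left(T \right)} = 48 + T$ ($w{\left(T \right)} = T + 48 = 48 + T$)
$B = 16044$
$w{\left(\left(-9\right) \left(-16\right) \right)} + B = \left(48 - -144\right) + 16044 = \left(48 + 144\right) + 16044 = 192 + 16044 = 16236$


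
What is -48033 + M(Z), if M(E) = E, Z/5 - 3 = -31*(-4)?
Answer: -47398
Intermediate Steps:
Z = 635 (Z = 15 + 5*(-31*(-4)) = 15 + 5*124 = 15 + 620 = 635)
-48033 + M(Z) = -48033 + 635 = -47398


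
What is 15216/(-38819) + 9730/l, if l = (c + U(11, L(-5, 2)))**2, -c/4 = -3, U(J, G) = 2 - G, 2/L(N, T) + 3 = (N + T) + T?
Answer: 1498038824/32646779 ≈ 45.886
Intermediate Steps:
L(N, T) = 2/(-3 + N + 2*T) (L(N, T) = 2/(-3 + ((N + T) + T)) = 2/(-3 + (N + 2*T)) = 2/(-3 + N + 2*T))
c = 12 (c = -4*(-3) = 12)
l = 841/4 (l = (12 + (2 - 2/(-3 - 5 + 2*2)))**2 = (12 + (2 - 2/(-3 - 5 + 4)))**2 = (12 + (2 - 2/(-4)))**2 = (12 + (2 - 2*(-1)/4))**2 = (12 + (2 - 1*(-1/2)))**2 = (12 + (2 + 1/2))**2 = (12 + 5/2)**2 = (29/2)**2 = 841/4 ≈ 210.25)
15216/(-38819) + 9730/l = 15216/(-38819) + 9730/(841/4) = 15216*(-1/38819) + 9730*(4/841) = -15216/38819 + 38920/841 = 1498038824/32646779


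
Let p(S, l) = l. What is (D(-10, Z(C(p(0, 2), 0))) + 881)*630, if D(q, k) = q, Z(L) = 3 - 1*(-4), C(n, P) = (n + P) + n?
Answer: 548730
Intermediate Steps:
C(n, P) = P + 2*n (C(n, P) = (P + n) + n = P + 2*n)
Z(L) = 7 (Z(L) = 3 + 4 = 7)
(D(-10, Z(C(p(0, 2), 0))) + 881)*630 = (-10 + 881)*630 = 871*630 = 548730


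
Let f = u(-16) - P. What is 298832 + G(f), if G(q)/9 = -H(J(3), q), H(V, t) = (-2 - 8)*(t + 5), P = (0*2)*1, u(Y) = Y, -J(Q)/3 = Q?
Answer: 297842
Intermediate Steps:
J(Q) = -3*Q
P = 0 (P = 0*1 = 0)
f = -16 (f = -16 - 1*0 = -16 + 0 = -16)
H(V, t) = -50 - 10*t (H(V, t) = -10*(5 + t) = -50 - 10*t)
G(q) = 450 + 90*q (G(q) = 9*(-(-50 - 10*q)) = 9*(50 + 10*q) = 450 + 90*q)
298832 + G(f) = 298832 + (450 + 90*(-16)) = 298832 + (450 - 1440) = 298832 - 990 = 297842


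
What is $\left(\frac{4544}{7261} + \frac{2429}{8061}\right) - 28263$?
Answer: $- \frac{1654205154070}{58530921} \approx -28262.0$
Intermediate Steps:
$\left(\frac{4544}{7261} + \frac{2429}{8061}\right) - 28263 = \frac{54266153}{58530921} - 28263 = - \frac{1654205154070}{58530921}$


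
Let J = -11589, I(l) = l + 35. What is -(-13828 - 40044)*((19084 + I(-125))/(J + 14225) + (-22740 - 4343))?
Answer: -961235321592/659 ≈ -1.4586e+9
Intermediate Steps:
I(l) = 35 + l
-(-13828 - 40044)*((19084 + I(-125))/(J + 14225) + (-22740 - 4343)) = -(-13828 - 40044)*((19084 + (35 - 125))/(-11589 + 14225) + (-22740 - 4343)) = -(-53872)*((19084 - 90)/2636 - 27083) = -(-53872)*(18994*(1/2636) - 27083) = -(-53872)*(9497/1318 - 27083) = -(-53872)*(-35685897)/1318 = -1*961235321592/659 = -961235321592/659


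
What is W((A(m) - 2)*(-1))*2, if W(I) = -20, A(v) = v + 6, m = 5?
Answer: -40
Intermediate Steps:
A(v) = 6 + v
W((A(m) - 2)*(-1))*2 = -20*2 = -40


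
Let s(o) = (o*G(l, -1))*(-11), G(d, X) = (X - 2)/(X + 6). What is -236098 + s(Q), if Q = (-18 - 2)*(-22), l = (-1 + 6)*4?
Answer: -233194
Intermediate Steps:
l = 20 (l = 5*4 = 20)
Q = 440 (Q = -20*(-22) = 440)
G(d, X) = (-2 + X)/(6 + X)
s(o) = 33*o/5 (s(o) = (o*((-2 - 1)/(6 - 1)))*(-11) = (o*(-3/5))*(-11) = (o*((⅕)*(-3)))*(-11) = (o*(-⅗))*(-11) = -3*o/5*(-11) = 33*o/5)
-236098 + s(Q) = -236098 + (33/5)*440 = -236098 + 2904 = -233194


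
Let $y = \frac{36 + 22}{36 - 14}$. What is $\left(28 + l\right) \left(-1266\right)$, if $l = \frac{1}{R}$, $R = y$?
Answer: $- \frac{1041918}{29} \approx -35928.0$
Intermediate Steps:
$y = \frac{29}{11}$ ($y = \frac{58}{22} = 58 \cdot \frac{1}{22} = \frac{29}{11} \approx 2.6364$)
$R = \frac{29}{11} \approx 2.6364$
$l = \frac{11}{29}$ ($l = \frac{1}{\frac{29}{11}} = \frac{11}{29} \approx 0.37931$)
$\left(28 + l\right) \left(-1266\right) = \left(28 + \frac{11}{29}\right) \left(-1266\right) = \frac{823}{29} \left(-1266\right) = - \frac{1041918}{29}$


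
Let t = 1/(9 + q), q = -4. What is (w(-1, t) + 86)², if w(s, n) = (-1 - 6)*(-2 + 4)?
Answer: 5184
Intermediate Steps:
t = ⅕ (t = 1/(9 - 4) = 1/5 = ⅕ ≈ 0.20000)
w(s, n) = -14 (w(s, n) = -7*2 = -14)
(w(-1, t) + 86)² = (-14 + 86)² = 72² = 5184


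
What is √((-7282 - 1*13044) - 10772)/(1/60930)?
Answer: 60930*I*√31098 ≈ 1.0745e+7*I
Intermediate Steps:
√((-7282 - 1*13044) - 10772)/(1/60930) = √((-7282 - 13044) - 10772)/(1/60930) = √(-20326 - 10772)*60930 = √(-31098)*60930 = (I*√31098)*60930 = 60930*I*√31098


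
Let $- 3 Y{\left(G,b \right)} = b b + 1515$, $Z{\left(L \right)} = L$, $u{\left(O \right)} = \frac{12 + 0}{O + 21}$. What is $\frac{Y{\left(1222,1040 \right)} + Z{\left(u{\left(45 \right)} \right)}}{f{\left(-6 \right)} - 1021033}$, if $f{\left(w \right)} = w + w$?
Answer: $\frac{11914259}{33694485} \approx 0.3536$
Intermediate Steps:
$u{\left(O \right)} = \frac{12}{21 + O}$
$Y{\left(G,b \right)} = -505 - \frac{b^{2}}{3}$ ($Y{\left(G,b \right)} = - \frac{b b + 1515}{3} = - \frac{b^{2} + 1515}{3} = - \frac{1515 + b^{2}}{3} = -505 - \frac{b^{2}}{3}$)
$f{\left(w \right)} = 2 w$
$\frac{Y{\left(1222,1040 \right)} + Z{\left(u{\left(45 \right)} \right)}}{f{\left(-6 \right)} - 1021033} = \frac{\left(-505 - \frac{1040^{2}}{3}\right) + \frac{12}{21 + 45}}{2 \left(-6\right) - 1021033} = \frac{\left(-505 - \frac{1081600}{3}\right) + \frac{12}{66}}{-12 - 1021033} = \frac{\left(-505 - \frac{1081600}{3}\right) + 12 \cdot \frac{1}{66}}{-1021045} = \left(- \frac{1083115}{3} + \frac{2}{11}\right) \left(- \frac{1}{1021045}\right) = \left(- \frac{11914259}{33}\right) \left(- \frac{1}{1021045}\right) = \frac{11914259}{33694485}$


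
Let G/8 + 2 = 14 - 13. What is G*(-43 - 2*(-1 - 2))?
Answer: 296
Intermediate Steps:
G = -8 (G = -16 + 8*(14 - 13) = -16 + 8*1 = -16 + 8 = -8)
G*(-43 - 2*(-1 - 2)) = -8*(-43 - 2*(-1 - 2)) = -8*(-43 - 2*(-3)) = -8*(-43 + 6) = -8*(-37) = 296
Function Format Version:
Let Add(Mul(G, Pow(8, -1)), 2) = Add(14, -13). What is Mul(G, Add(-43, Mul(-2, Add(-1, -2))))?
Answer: 296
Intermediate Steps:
G = -8 (G = Add(-16, Mul(8, Add(14, -13))) = Add(-16, Mul(8, 1)) = Add(-16, 8) = -8)
Mul(G, Add(-43, Mul(-2, Add(-1, -2)))) = Mul(-8, Add(-43, Mul(-2, Add(-1, -2)))) = Mul(-8, Add(-43, Mul(-2, -3))) = Mul(-8, Add(-43, 6)) = Mul(-8, -37) = 296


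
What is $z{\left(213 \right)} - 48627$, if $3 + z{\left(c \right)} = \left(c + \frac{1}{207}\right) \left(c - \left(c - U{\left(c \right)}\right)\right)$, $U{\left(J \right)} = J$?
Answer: $- \frac{224938}{69} \approx -3260.0$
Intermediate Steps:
$z{\left(c \right)} = -3 + c \left(\frac{1}{207} + c\right)$ ($z{\left(c \right)} = -3 + \left(c + \frac{1}{207}\right) \left(c + \left(c - c\right)\right) = -3 + \left(c + \frac{1}{207}\right) \left(c + 0\right) = -3 + \left(\frac{1}{207} + c\right) c = -3 + c \left(\frac{1}{207} + c\right)$)
$z{\left(213 \right)} - 48627 = \left(-3 + 213^{2} + \frac{1}{207} \cdot 213\right) - 48627 = \left(-3 + 45369 + \frac{71}{69}\right) - 48627 = \frac{3130325}{69} - 48627 = - \frac{224938}{69}$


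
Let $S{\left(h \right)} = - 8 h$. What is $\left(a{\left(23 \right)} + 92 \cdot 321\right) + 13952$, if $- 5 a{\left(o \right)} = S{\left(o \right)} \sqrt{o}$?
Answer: $43484 + \frac{184 \sqrt{23}}{5} \approx 43661.0$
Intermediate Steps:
$a{\left(o \right)} = \frac{8 o^{\frac{3}{2}}}{5}$ ($a{\left(o \right)} = - \frac{- 8 o \sqrt{o}}{5} = - \frac{\left(-8\right) o^{\frac{3}{2}}}{5} = \frac{8 o^{\frac{3}{2}}}{5}$)
$\left(a{\left(23 \right)} + 92 \cdot 321\right) + 13952 = \left(\frac{8 \cdot 23^{\frac{3}{2}}}{5} + 92 \cdot 321\right) + 13952 = \left(\frac{8 \cdot 23 \sqrt{23}}{5} + 29532\right) + 13952 = \left(\frac{184 \sqrt{23}}{5} + 29532\right) + 13952 = \left(29532 + \frac{184 \sqrt{23}}{5}\right) + 13952 = 43484 + \frac{184 \sqrt{23}}{5}$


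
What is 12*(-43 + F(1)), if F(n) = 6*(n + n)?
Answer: -372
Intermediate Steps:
F(n) = 12*n (F(n) = 6*(2*n) = 12*n)
12*(-43 + F(1)) = 12*(-43 + 12*1) = 12*(-43 + 12) = 12*(-31) = -372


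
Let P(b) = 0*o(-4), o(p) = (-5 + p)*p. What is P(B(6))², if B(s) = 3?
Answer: 0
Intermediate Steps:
o(p) = p*(-5 + p)
P(b) = 0 (P(b) = 0*(-4*(-5 - 4)) = 0*(-4*(-9)) = 0*36 = 0)
P(B(6))² = 0² = 0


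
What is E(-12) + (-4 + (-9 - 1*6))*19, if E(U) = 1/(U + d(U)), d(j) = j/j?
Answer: -3972/11 ≈ -361.09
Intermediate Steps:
d(j) = 1
E(U) = 1/(1 + U) (E(U) = 1/(U + 1) = 1/(1 + U))
E(-12) + (-4 + (-9 - 1*6))*19 = 1/(1 - 12) + (-4 + (-9 - 1*6))*19 = 1/(-11) + (-4 + (-9 - 6))*19 = -1/11 + (-4 - 15)*19 = -1/11 - 19*19 = -1/11 - 361 = -3972/11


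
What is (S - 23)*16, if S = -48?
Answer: -1136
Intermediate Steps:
(S - 23)*16 = (-48 - 23)*16 = -71*16 = -1136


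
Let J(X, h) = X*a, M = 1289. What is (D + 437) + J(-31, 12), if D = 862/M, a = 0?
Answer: 564155/1289 ≈ 437.67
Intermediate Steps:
D = 862/1289 ≈ 0.66874
J(X, h) = 0 (J(X, h) = X*0 = 0)
(D + 437) + J(-31, 12) = (862/1289 + 437) + 0 = 564155/1289 + 0 = 564155/1289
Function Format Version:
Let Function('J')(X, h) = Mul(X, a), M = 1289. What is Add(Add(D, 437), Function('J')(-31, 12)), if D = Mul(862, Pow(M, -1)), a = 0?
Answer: Rational(564155, 1289) ≈ 437.67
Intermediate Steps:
D = Rational(862, 1289) (D = Mul(862, Pow(1289, -1)) = Mul(862, Rational(1, 1289)) = Rational(862, 1289) ≈ 0.66874)
Function('J')(X, h) = 0 (Function('J')(X, h) = Mul(X, 0) = 0)
Add(Add(D, 437), Function('J')(-31, 12)) = Add(Add(Rational(862, 1289), 437), 0) = Add(Rational(564155, 1289), 0) = Rational(564155, 1289)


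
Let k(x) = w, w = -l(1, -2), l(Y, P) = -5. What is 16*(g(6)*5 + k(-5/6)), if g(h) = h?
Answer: 560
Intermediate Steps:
w = 5 (w = -1*(-5) = 5)
k(x) = 5
16*(g(6)*5 + k(-5/6)) = 16*(6*5 + 5) = 16*(30 + 5) = 16*35 = 560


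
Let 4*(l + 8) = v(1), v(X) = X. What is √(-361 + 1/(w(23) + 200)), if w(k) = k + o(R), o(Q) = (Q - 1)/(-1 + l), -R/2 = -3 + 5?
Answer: I*√884159270/1565 ≈ 19.0*I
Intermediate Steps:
l = -31/4 (l = -8 + (¼)*1 = -8 + ¼ = -31/4 ≈ -7.7500)
R = -4 (R = -2*(-3 + 5) = -2*2 = -4)
o(Q) = 4/35 - 4*Q/35 (o(Q) = (Q - 1)/(-1 - 31/4) = (-1 + Q)/(-35/4) = (-1 + Q)*(-4/35) = 4/35 - 4*Q/35)
w(k) = 4/7 + k (w(k) = k + (4/35 - 4/35*(-4)) = k + (4/35 + 16/35) = k + 4/7 = 4/7 + k)
√(-361 + 1/(w(23) + 200)) = √(-361 + 1/((4/7 + 23) + 200)) = √(-361 + 1/(165/7 + 200)) = √(-361 + 1/(1565/7)) = √(-361 + 7/1565) = √(-564958/1565) = I*√884159270/1565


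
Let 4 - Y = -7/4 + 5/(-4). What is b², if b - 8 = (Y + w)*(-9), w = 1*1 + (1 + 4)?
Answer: 11881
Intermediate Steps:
w = 6 (w = 1 + 5 = 6)
Y = 7 (Y = 4 - (-7/4 + 5/(-4)) = 4 - (-7*¼ + 5*(-¼)) = 4 - (-7/4 - 5/4) = 4 - 1*(-3) = 4 + 3 = 7)
b = -109 (b = 8 + (7 + 6)*(-9) = 8 + 13*(-9) = 8 - 117 = -109)
b² = (-109)² = 11881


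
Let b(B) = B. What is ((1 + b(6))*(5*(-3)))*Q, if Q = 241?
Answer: -25305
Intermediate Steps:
((1 + b(6))*(5*(-3)))*Q = ((1 + 6)*(5*(-3)))*241 = (7*(-15))*241 = -105*241 = -25305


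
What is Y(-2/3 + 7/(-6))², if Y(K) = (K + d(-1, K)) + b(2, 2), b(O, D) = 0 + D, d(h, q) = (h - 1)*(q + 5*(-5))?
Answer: 104329/36 ≈ 2898.0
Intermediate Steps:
d(h, q) = (-1 + h)*(-25 + q) (d(h, q) = (-1 + h)*(q - 25) = (-1 + h)*(-25 + q))
b(O, D) = D
Y(K) = 52 - K (Y(K) = (K + (25 - K - 25*(-1) - K)) + 2 = (K + (25 - K + 25 - K)) + 2 = (K + (50 - 2*K)) + 2 = (50 - K) + 2 = 52 - K)
Y(-2/3 + 7/(-6))² = (52 - (-2/3 + 7/(-6)))² = (52 - (-2*⅓ + 7*(-⅙)))² = (52 - (-⅔ - 7/6))² = (52 - 1*(-11/6))² = (52 + 11/6)² = (323/6)² = 104329/36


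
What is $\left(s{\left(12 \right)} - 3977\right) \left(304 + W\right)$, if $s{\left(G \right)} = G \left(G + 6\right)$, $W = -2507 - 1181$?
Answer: $12727224$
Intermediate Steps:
$W = -3688$ ($W = -2507 - 1181 = -3688$)
$s{\left(G \right)} = G \left(6 + G\right)$
$\left(s{\left(12 \right)} - 3977\right) \left(304 + W\right) = \left(12 \left(6 + 12\right) - 3977\right) \left(304 - 3688\right) = \left(12 \cdot 18 - 3977\right) \left(-3384\right) = \left(216 - 3977\right) \left(-3384\right) = \left(-3761\right) \left(-3384\right) = 12727224$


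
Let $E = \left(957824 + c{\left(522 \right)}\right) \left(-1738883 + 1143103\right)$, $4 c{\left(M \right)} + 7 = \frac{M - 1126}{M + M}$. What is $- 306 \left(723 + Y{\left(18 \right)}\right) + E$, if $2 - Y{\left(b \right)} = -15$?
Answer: $- \frac{148940036377550}{261} \approx -5.7065 \cdot 10^{11}$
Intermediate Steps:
$Y{\left(b \right)} = 17$ ($Y{\left(b \right)} = 2 - -15 = 2 + 15 = 17$)
$c{\left(M \right)} = - \frac{7}{4} + \frac{-1126 + M}{8 M}$ ($c{\left(M \right)} = - \frac{7}{4} + \frac{\left(M - 1126\right) \frac{1}{M + M}}{4} = - \frac{7}{4} + \frac{\left(-1126 + M\right) \frac{1}{2 M}}{4} = - \frac{7}{4} + \frac{\frac{1}{2} \frac{1}{M} \left(-1126 + M\right)}{4} = - \frac{7}{4} + \frac{-1126 + M}{8 M}$)
$E = - \frac{148939977276710}{261}$ ($E = \left(957824 + \frac{-1126 - 6786}{8 \cdot 522}\right) \left(-1738883 + 1143103\right) = \left(957824 + \frac{1}{8} \cdot \frac{1}{522} \left(-1126 - 6786\right)\right) \left(-595780\right) = \left(957824 + \frac{1}{8} \cdot \frac{1}{522} \left(-7912\right)\right) \left(-595780\right) = \left(957824 - \frac{989}{522}\right) \left(-595780\right) = \frac{499983139}{522} \left(-595780\right) = - \frac{148939977276710}{261} \approx -5.7065 \cdot 10^{11}$)
$- 306 \left(723 + Y{\left(18 \right)}\right) + E = - 306 \left(723 + 17\right) - \frac{148939977276710}{261} = \left(-306\right) 740 - \frac{148939977276710}{261} = -226440 - \frac{148939977276710}{261} = - \frac{148940036377550}{261}$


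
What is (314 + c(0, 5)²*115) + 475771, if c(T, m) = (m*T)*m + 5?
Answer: 478960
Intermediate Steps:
c(T, m) = 5 + T*m² (c(T, m) = (T*m)*m + 5 = T*m² + 5 = 5 + T*m²)
(314 + c(0, 5)²*115) + 475771 = (314 + (5 + 0*5²)²*115) + 475771 = (314 + (5 + 0*25)²*115) + 475771 = (314 + (5 + 0)²*115) + 475771 = (314 + 5²*115) + 475771 = (314 + 25*115) + 475771 = (314 + 2875) + 475771 = 3189 + 475771 = 478960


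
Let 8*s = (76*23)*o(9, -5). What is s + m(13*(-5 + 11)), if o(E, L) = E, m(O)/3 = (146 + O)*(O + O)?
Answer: 213597/2 ≈ 1.0680e+5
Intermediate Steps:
m(O) = 6*O*(146 + O) (m(O) = 3*((146 + O)*(O + O)) = 3*((146 + O)*(2*O)) = 3*(2*O*(146 + O)) = 6*O*(146 + O))
s = 3933/2 (s = ((76*23)*9)/8 = (1748*9)/8 = (⅛)*15732 = 3933/2 ≈ 1966.5)
s + m(13*(-5 + 11)) = 3933/2 + 6*(13*(-5 + 11))*(146 + 13*(-5 + 11)) = 3933/2 + 6*(13*6)*(146 + 13*6) = 3933/2 + 6*78*(146 + 78) = 3933/2 + 6*78*224 = 3933/2 + 104832 = 213597/2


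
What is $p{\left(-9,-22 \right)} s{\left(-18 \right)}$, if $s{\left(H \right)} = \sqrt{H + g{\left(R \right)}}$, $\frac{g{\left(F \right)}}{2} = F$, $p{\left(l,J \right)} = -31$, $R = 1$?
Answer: $- 124 i \approx - 124.0 i$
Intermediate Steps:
$g{\left(F \right)} = 2 F$
$s{\left(H \right)} = \sqrt{2 + H}$ ($s{\left(H \right)} = \sqrt{H + 2 \cdot 1} = \sqrt{H + 2} = \sqrt{2 + H}$)
$p{\left(-9,-22 \right)} s{\left(-18 \right)} = - 31 \sqrt{2 - 18} = - 31 \sqrt{-16} = - 31 \cdot 4 i = - 124 i$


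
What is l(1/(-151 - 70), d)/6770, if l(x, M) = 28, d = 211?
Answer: 14/3385 ≈ 0.0041359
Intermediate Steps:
l(1/(-151 - 70), d)/6770 = 28/6770 = 28*(1/6770) = 14/3385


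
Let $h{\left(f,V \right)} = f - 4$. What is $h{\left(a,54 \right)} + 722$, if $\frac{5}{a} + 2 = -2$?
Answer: $\frac{2867}{4} \approx 716.75$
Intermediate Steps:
$a = - \frac{5}{4}$ ($a = \frac{5}{-2 - 2} = \frac{5}{-4} = 5 \left(- \frac{1}{4}\right) = - \frac{5}{4} \approx -1.25$)
$h{\left(f,V \right)} = -4 + f$ ($h{\left(f,V \right)} = f - 4 = -4 + f$)
$h{\left(a,54 \right)} + 722 = \left(-4 - \frac{5}{4}\right) + 722 = - \frac{21}{4} + 722 = \frac{2867}{4}$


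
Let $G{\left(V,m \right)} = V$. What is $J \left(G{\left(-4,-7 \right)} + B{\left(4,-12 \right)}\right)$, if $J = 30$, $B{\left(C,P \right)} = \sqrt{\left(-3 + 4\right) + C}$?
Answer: $-120 + 30 \sqrt{5} \approx -52.918$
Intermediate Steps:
$B{\left(C,P \right)} = \sqrt{1 + C}$
$J \left(G{\left(-4,-7 \right)} + B{\left(4,-12 \right)}\right) = 30 \left(-4 + \sqrt{1 + 4}\right) = 30 \left(-4 + \sqrt{5}\right) = -120 + 30 \sqrt{5}$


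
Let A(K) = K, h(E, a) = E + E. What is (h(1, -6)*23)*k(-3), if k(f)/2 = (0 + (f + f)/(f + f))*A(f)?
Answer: -276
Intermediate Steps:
h(E, a) = 2*E
k(f) = 2*f (k(f) = 2*((0 + (f + f)/(f + f))*f) = 2*((0 + (2*f)/((2*f)))*f) = 2*((0 + (2*f)*(1/(2*f)))*f) = 2*((0 + 1)*f) = 2*(1*f) = 2*f)
(h(1, -6)*23)*k(-3) = ((2*1)*23)*(2*(-3)) = (2*23)*(-6) = 46*(-6) = -276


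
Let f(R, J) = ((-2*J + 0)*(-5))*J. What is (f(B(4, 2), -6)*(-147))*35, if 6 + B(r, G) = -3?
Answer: -1852200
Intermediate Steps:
B(r, G) = -9 (B(r, G) = -6 - 3 = -9)
f(R, J) = 10*J**2 (f(R, J) = (-2*J*(-5))*J = (10*J)*J = 10*J**2)
(f(B(4, 2), -6)*(-147))*35 = ((10*(-6)**2)*(-147))*35 = ((10*36)*(-147))*35 = (360*(-147))*35 = -52920*35 = -1852200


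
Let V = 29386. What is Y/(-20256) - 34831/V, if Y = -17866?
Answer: -45131615/148810704 ≈ -0.30328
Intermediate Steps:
Y/(-20256) - 34831/V = -17866/(-20256) - 34831/29386 = -17866*(-1/20256) - 34831*1/29386 = 8933/10128 - 34831/29386 = -45131615/148810704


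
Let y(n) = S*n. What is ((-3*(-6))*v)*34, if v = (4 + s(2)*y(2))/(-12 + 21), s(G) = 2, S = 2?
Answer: 816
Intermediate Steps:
y(n) = 2*n
v = 4/3 (v = (4 + 2*(2*2))/(-12 + 21) = (4 + 2*4)/9 = (4 + 8)*(1/9) = 12*(1/9) = 4/3 ≈ 1.3333)
((-3*(-6))*v)*34 = (-3*(-6)*(4/3))*34 = (18*(4/3))*34 = 24*34 = 816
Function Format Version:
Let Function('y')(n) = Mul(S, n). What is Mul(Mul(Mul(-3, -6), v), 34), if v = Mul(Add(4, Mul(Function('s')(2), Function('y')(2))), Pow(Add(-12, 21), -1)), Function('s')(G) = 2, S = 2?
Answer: 816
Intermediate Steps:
Function('y')(n) = Mul(2, n)
v = Rational(4, 3) (v = Mul(Add(4, Mul(2, Mul(2, 2))), Pow(Add(-12, 21), -1)) = Mul(Add(4, Mul(2, 4)), Pow(9, -1)) = Mul(Add(4, 8), Rational(1, 9)) = Mul(12, Rational(1, 9)) = Rational(4, 3) ≈ 1.3333)
Mul(Mul(Mul(-3, -6), v), 34) = Mul(Mul(Mul(-3, -6), Rational(4, 3)), 34) = Mul(Mul(18, Rational(4, 3)), 34) = Mul(24, 34) = 816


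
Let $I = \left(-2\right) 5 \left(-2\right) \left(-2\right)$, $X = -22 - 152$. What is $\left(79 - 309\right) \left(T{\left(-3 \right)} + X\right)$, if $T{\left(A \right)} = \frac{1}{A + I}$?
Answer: $\frac{1721090}{43} \approx 40025.0$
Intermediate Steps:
$X = -174$
$I = -40$ ($I = \left(-10\right) \left(-2\right) \left(-2\right) = 20 \left(-2\right) = -40$)
$T{\left(A \right)} = \frac{1}{-40 + A}$ ($T{\left(A \right)} = \frac{1}{A - 40} = \frac{1}{-40 + A}$)
$\left(79 - 309\right) \left(T{\left(-3 \right)} + X\right) = \left(79 - 309\right) \left(\frac{1}{-40 - 3} - 174\right) = - 230 \left(\frac{1}{-43} - 174\right) = - 230 \left(- \frac{1}{43} - 174\right) = \left(-230\right) \left(- \frac{7483}{43}\right) = \frac{1721090}{43}$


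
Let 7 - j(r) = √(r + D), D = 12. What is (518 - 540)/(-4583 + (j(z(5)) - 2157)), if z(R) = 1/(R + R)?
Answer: 1481260/453332769 - 242*√10/453332769 ≈ 0.0032658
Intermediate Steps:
z(R) = 1/(2*R)
j(r) = 7 - √(12 + r) (j(r) = 7 - √(r + 12) = 7 - √(12 + r))
(518 - 540)/(-4583 + (j(z(5)) - 2157)) = (518 - 540)/(-4583 + ((7 - √(12 + (½)/5)) - 2157)) = -22/(-4583 + ((7 - √(12 + (½)*(⅕))) - 2157)) = -22/(-4583 + ((7 - √(12 + ⅒)) - 2157)) = -22/(-4583 + ((7 - √(121/10)) - 2157)) = -22/(-4583 + ((7 - 11*√10/10) - 2157)) = -22/(-4583 + (-2150 - 11*√10/10)) = -22/(-6733 - 11*√10/10)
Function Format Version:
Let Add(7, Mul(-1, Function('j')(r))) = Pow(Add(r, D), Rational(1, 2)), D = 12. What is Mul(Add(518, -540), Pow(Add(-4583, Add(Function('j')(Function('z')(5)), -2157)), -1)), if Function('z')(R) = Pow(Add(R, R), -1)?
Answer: Add(Rational(1481260, 453332769), Mul(Rational(-242, 453332769), Pow(10, Rational(1, 2)))) ≈ 0.0032658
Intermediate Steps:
Function('z')(R) = Mul(Rational(1, 2), Pow(R, -1)) (Function('z')(R) = Pow(Mul(2, R), -1) = Mul(Rational(1, 2), Pow(R, -1)))
Function('j')(r) = Add(7, Mul(-1, Pow(Add(12, r), Rational(1, 2)))) (Function('j')(r) = Add(7, Mul(-1, Pow(Add(r, 12), Rational(1, 2)))) = Add(7, Mul(-1, Pow(Add(12, r), Rational(1, 2)))))
Mul(Add(518, -540), Pow(Add(-4583, Add(Function('j')(Function('z')(5)), -2157)), -1)) = Mul(Add(518, -540), Pow(Add(-4583, Add(Add(7, Mul(-1, Pow(Add(12, Mul(Rational(1, 2), Pow(5, -1))), Rational(1, 2)))), -2157)), -1)) = Mul(-22, Pow(Add(-4583, Add(Add(7, Mul(-1, Pow(Add(12, Mul(Rational(1, 2), Rational(1, 5))), Rational(1, 2)))), -2157)), -1)) = Mul(-22, Pow(Add(-4583, Add(Add(7, Mul(-1, Pow(Add(12, Rational(1, 10)), Rational(1, 2)))), -2157)), -1)) = Mul(-22, Pow(Add(-4583, Add(Add(7, Mul(-1, Pow(Rational(121, 10), Rational(1, 2)))), -2157)), -1)) = Mul(-22, Pow(Add(-4583, Add(Add(7, Mul(-1, Mul(Rational(11, 10), Pow(10, Rational(1, 2))))), -2157)), -1)) = Mul(-22, Pow(Add(-4583, Add(Add(7, Mul(Rational(-11, 10), Pow(10, Rational(1, 2)))), -2157)), -1)) = Mul(-22, Pow(Add(-4583, Add(-2150, Mul(Rational(-11, 10), Pow(10, Rational(1, 2))))), -1)) = Mul(-22, Pow(Add(-6733, Mul(Rational(-11, 10), Pow(10, Rational(1, 2)))), -1))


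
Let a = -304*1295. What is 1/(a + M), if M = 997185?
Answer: 1/603505 ≈ 1.6570e-6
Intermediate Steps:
a = -393680
1/(a + M) = 1/(-393680 + 997185) = 1/603505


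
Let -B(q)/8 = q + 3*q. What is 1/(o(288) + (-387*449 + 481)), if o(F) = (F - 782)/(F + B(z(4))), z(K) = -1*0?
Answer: -144/24952855 ≈ -5.7709e-6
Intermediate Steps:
z(K) = 0
B(q) = -32*q (B(q) = -8*(q + 3*q) = -32*q)
o(F) = (-782 + F)/F (o(F) = (F - 782)/(F - 32*0) = (-782 + F)/(F + 0) = (-782 + F)/F)
1/(o(288) + (-387*449 + 481)) = 1/((-782 + 288)/288 + (-387*449 + 481)) = 1/((1/288)*(-494) + (-173763 + 481)) = 1/(-247/144 - 173282) = 1/(-24952855/144) = -144/24952855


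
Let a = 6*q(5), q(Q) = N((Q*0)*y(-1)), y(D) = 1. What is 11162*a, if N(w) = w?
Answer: 0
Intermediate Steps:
q(Q) = 0 (q(Q) = (Q*0)*1 = 0*1 = 0)
a = 0 (a = 6*0 = 0)
11162*a = 11162*0 = 0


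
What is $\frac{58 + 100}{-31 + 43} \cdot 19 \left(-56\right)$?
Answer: $- \frac{42028}{3} \approx -14009.0$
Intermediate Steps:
$\frac{58 + 100}{-31 + 43} \cdot 19 \left(-56\right) = \frac{158}{12} \cdot 19 \left(-56\right) = 158 \cdot \frac{1}{12} \cdot 19 \left(-56\right) = \frac{79}{6} \cdot 19 \left(-56\right) = \frac{1501}{6} \left(-56\right) = - \frac{42028}{3}$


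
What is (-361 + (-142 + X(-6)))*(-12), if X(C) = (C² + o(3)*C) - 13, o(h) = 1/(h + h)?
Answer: 5772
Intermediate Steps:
o(h) = 1/(2*h)
X(C) = -13 + C² + C/6 (X(C) = (C² + ((½)/3)*C) - 13 = (C² + ((½)*(⅓))*C) - 13 = (C² + C/6) - 13 = -13 + C² + C/6)
(-361 + (-142 + X(-6)))*(-12) = (-361 + (-142 + (-13 + (-6)² + (⅙)*(-6))))*(-12) = (-361 + (-142 + (-13 + 36 - 1)))*(-12) = (-361 + (-142 + 22))*(-12) = (-361 - 120)*(-12) = -481*(-12) = 5772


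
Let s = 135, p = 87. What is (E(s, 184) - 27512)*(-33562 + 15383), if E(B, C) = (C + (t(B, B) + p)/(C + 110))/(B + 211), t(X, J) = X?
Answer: 173045305545/346 ≈ 5.0013e+8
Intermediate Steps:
E(B, C) = (C + (87 + B)/(110 + C))/(211 + B) (E(B, C) = (C + (B + 87)/(C + 110))/(B + 211) = (C + (87 + B)/(110 + C))/(211 + B))
(E(s, 184) - 27512)*(-33562 + 15383) = ((87 + 135 + 184**2 + 110*184)/(23210 + 110*135 + 211*184 + 135*184) - 27512)*(-33562 + 15383) = ((87 + 135 + 33856 + 20240)/(23210 + 14850 + 38824 + 24840) - 27512)*(-18179) = (54318/101724 - 27512)*(-18179) = ((1/101724)*54318 - 27512)*(-18179) = (9053/16954 - 27512)*(-18179) = -466429395/16954*(-18179) = 173045305545/346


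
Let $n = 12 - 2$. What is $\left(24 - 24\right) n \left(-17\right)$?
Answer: $0$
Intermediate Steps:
$n = 10$
$\left(24 - 24\right) n \left(-17\right) = \left(24 - 24\right) 10 \left(-17\right) = 0 \cdot 10 \left(-17\right) = 0 \left(-17\right) = 0$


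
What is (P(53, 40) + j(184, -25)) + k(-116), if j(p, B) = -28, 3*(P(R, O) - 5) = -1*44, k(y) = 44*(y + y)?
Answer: -30737/3 ≈ -10246.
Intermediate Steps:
k(y) = 88*y (k(y) = 44*(2*y) = 88*y)
P(R, O) = -29/3 (P(R, O) = 5 + (-1*44)/3 = 5 + (⅓)*(-44) = 5 - 44/3 = -29/3)
(P(53, 40) + j(184, -25)) + k(-116) = (-29/3 - 28) + 88*(-116) = -113/3 - 10208 = -30737/3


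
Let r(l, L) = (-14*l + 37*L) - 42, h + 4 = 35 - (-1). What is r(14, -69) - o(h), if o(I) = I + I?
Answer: -2855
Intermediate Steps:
h = 32 (h = -4 + (35 - (-1)) = -4 + (35 - 1*(-1)) = -4 + (35 + 1) = -4 + 36 = 32)
r(l, L) = -42 - 14*l + 37*L
o(I) = 2*I
r(14, -69) - o(h) = (-42 - 14*14 + 37*(-69)) - 2*32 = (-42 - 196 - 2553) - 1*64 = -2791 - 64 = -2855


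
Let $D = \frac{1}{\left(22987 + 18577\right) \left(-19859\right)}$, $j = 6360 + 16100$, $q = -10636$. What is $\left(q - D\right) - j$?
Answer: $- \frac{27318082977695}{825419476} \approx -33096.0$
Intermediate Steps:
$j = 22460$
$D = - \frac{1}{825419476}$ ($D = \frac{1}{41564} \left(- \frac{1}{19859}\right) = - \frac{1}{825419476} \approx -1.2115 \cdot 10^{-9}$)
$\left(q - D\right) - j = \left(-10636 - - \frac{1}{825419476}\right) - 22460 = \left(-10636 + \frac{1}{825419476}\right) - 22460 = - \frac{8779161546735}{825419476} - 22460 = - \frac{27318082977695}{825419476}$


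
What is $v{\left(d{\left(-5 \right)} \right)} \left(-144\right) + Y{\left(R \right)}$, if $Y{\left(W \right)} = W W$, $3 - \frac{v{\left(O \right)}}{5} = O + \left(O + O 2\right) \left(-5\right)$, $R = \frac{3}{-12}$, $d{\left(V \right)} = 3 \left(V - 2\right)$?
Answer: $\frac{3352321}{16} \approx 2.0952 \cdot 10^{5}$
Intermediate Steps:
$d{\left(V \right)} = -6 + 3 V$ ($d{\left(V \right)} = 3 \left(-2 + V\right) = -6 + 3 V$)
$R = - \frac{1}{4}$ ($R = 3 \left(- \frac{1}{12}\right) = - \frac{1}{4} \approx -0.25$)
$v{\left(O \right)} = 15 + 70 O$ ($v{\left(O \right)} = 15 - 5 \left(O + \left(O + O 2\right) \left(-5\right)\right) = 15 - 5 \left(O + \left(O + 2 O\right) \left(-5\right)\right) = 15 - 5 \left(O + 3 O \left(-5\right)\right) = 15 - 5 \left(O - 15 O\right) = 15 - 5 \left(- 14 O\right) = 15 + 70 O$)
$Y{\left(W \right)} = W^{2}$
$v{\left(d{\left(-5 \right)} \right)} \left(-144\right) + Y{\left(R \right)} = \left(15 + 70 \left(-6 + 3 \left(-5\right)\right)\right) \left(-144\right) + \left(- \frac{1}{4}\right)^{2} = \left(15 + 70 \left(-6 - 15\right)\right) \left(-144\right) + \frac{1}{16} = \left(15 + 70 \left(-21\right)\right) \left(-144\right) + \frac{1}{16} = \left(15 - 1470\right) \left(-144\right) + \frac{1}{16} = \left(-1455\right) \left(-144\right) + \frac{1}{16} = 209520 + \frac{1}{16} = \frac{3352321}{16}$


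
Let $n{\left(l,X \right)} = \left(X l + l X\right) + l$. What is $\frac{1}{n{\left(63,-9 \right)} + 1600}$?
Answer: $\frac{1}{529} \approx 0.0018904$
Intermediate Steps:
$n{\left(l,X \right)} = l + 2 X l$ ($n{\left(l,X \right)} = \left(X l + X l\right) + l = 2 X l + l = l + 2 X l$)
$\frac{1}{n{\left(63,-9 \right)} + 1600} = \frac{1}{63 \left(1 + 2 \left(-9\right)\right) + 1600} = \frac{1}{63 \left(1 - 18\right) + 1600} = \frac{1}{63 \left(-17\right) + 1600} = \frac{1}{-1071 + 1600} = \frac{1}{529}$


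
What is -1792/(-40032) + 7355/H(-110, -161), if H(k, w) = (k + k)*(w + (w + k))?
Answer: 322741/2642112 ≈ 0.12215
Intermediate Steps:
H(k, w) = 2*k*(k + 2*w) (H(k, w) = (2*k)*(w + (k + w)) = (2*k)*(k + 2*w) = 2*k*(k + 2*w))
-1792/(-40032) + 7355/H(-110, -161) = -1792/(-40032) + 7355/((2*(-110)*(-110 + 2*(-161)))) = -1792*(-1/40032) + 7355/((2*(-110)*(-110 - 322))) = 56/1251 + 7355/((2*(-110)*(-432))) = 56/1251 + 7355/95040 = 56/1251 + 7355*(1/95040) = 56/1251 + 1471/19008 = 322741/2642112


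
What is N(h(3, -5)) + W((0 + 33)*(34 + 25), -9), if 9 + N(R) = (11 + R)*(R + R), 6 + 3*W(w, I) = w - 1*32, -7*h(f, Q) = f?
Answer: 90886/147 ≈ 618.27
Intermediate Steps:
h(f, Q) = -f/7
W(w, I) = -38/3 + w/3 (W(w, I) = -2 + (w - 1*32)/3 = -2 + (w - 32)/3 = -2 + (-32 + w)/3 = -2 + (-32/3 + w/3) = -38/3 + w/3)
N(R) = -9 + 2*R*(11 + R) (N(R) = -9 + (11 + R)*(R + R) = -9 + (11 + R)*(2*R) = -9 + 2*R*(11 + R))
N(h(3, -5)) + W((0 + 33)*(34 + 25), -9) = (-9 + 2*(-1/7*3)**2 + 22*(-1/7*3)) + (-38/3 + ((0 + 33)*(34 + 25))/3) = (-9 + 2*(-3/7)**2 + 22*(-3/7)) + (-38/3 + (33*59)/3) = (-9 + 2*(9/49) - 66/7) + (-38/3 + (1/3)*1947) = (-9 + 18/49 - 66/7) + (-38/3 + 649) = -885/49 + 1909/3 = 90886/147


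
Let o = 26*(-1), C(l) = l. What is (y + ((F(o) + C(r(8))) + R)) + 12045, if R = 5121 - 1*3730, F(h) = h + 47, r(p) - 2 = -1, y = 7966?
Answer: 21424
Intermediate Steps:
r(p) = 1 (r(p) = 2 - 1 = 1)
o = -26
F(h) = 47 + h
R = 1391 (R = 5121 - 3730 = 1391)
(y + ((F(o) + C(r(8))) + R)) + 12045 = (7966 + (((47 - 26) + 1) + 1391)) + 12045 = (7966 + ((21 + 1) + 1391)) + 12045 = (7966 + (22 + 1391)) + 12045 = (7966 + 1413) + 12045 = 9379 + 12045 = 21424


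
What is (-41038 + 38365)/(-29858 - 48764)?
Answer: 2673/78622 ≈ 0.033998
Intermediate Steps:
(-41038 + 38365)/(-29858 - 48764) = -2673/(-78622) = -2673*(-1/78622) = 2673/78622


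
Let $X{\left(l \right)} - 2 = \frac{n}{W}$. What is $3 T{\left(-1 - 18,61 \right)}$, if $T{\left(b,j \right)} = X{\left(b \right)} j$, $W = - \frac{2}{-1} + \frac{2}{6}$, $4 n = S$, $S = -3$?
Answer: $\frac{8601}{28} \approx 307.18$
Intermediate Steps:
$n = - \frac{3}{4}$ ($n = \frac{1}{4} \left(-3\right) = - \frac{3}{4} \approx -0.75$)
$W = \frac{7}{3}$ ($W = \left(-2\right) \left(-1\right) + 2 \cdot \frac{1}{6} = 2 + \frac{1}{3} = \frac{7}{3} \approx 2.3333$)
$X{\left(l \right)} = \frac{47}{28}$ ($X{\left(l \right)} = 2 - \frac{3}{4 \cdot \frac{7}{3}} = 2 - \frac{9}{28} = \frac{47}{28}$)
$T{\left(b,j \right)} = \frac{47 j}{28}$
$3 T{\left(-1 - 18,61 \right)} = 3 \cdot \frac{47}{28} \cdot 61 = 3 \cdot \frac{2867}{28} = \frac{8601}{28}$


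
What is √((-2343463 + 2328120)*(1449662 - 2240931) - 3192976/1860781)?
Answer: √42036346410883377065331/1860781 ≈ 1.1018e+5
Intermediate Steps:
√((-2343463 + 2328120)*(1449662 - 2240931) - 3192976/1860781) = √(-15343*(-791269) - 3192976*1/1860781) = √(12140440267 - 3192976/1860781) = √(22590700577275551/1860781) = √42036346410883377065331/1860781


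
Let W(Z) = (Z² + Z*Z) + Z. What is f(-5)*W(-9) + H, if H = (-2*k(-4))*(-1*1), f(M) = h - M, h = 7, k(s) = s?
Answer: 1828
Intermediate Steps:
W(Z) = Z + 2*Z² (W(Z) = (Z² + Z²) + Z = 2*Z² + Z = Z + 2*Z²)
f(M) = 7 - M
H = -8 (H = (-2*(-4))*(-1*1) = 8*(-1) = -8)
f(-5)*W(-9) + H = (7 - 1*(-5))*(-9*(1 + 2*(-9))) - 8 = (7 + 5)*(-9*(1 - 18)) - 8 = 12*(-9*(-17)) - 8 = 12*153 - 8 = 1836 - 8 = 1828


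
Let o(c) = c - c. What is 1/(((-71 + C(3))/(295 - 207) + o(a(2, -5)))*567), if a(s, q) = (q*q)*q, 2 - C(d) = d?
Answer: -11/5103 ≈ -0.0021556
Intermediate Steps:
C(d) = 2 - d
a(s, q) = q³ (a(s, q) = q²*q = q³)
o(c) = 0
1/(((-71 + C(3))/(295 - 207) + o(a(2, -5)))*567) = 1/(((-71 + (2 - 1*3))/(295 - 207) + 0)*567) = (1/567)/((-71 + (2 - 3))/88 + 0) = (1/567)/((-71 - 1)*(1/88) + 0) = (1/567)/(-72*1/88 + 0) = (1/567)/(-9/11 + 0) = (1/567)/(-9/11) = -11/9*1/567 = -11/5103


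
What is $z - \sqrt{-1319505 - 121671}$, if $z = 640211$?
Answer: $640211 - 2 i \sqrt{360294} \approx 6.4021 \cdot 10^{5} - 1200.5 i$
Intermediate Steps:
$z - \sqrt{-1319505 - 121671} = 640211 - \sqrt{-1319505 - 121671} = 640211 - \sqrt{-1441176} = 640211 - 2 i \sqrt{360294}$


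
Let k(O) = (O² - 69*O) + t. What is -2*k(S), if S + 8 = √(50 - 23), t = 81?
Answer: -1448 + 510*√3 ≈ -564.65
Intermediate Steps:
S = -8 + 3*√3 (S = -8 + √(50 - 23) = -8 + √27 = -8 + 3*√3 ≈ -2.8038)
k(O) = 81 + O² - 69*O (k(O) = (O² - 69*O) + 81 = 81 + O² - 69*O)
-2*k(S) = -2*(81 + (-8 + 3*√3)² - 69*(-8 + 3*√3)) = -2*(81 + (-8 + 3*√3)² + (552 - 207*√3)) = -2*(633 + (-8 + 3*√3)² - 207*√3) = -1266 - 2*(-8 + 3*√3)² + 414*√3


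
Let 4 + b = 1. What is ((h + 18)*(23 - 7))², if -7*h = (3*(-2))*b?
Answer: 2985984/49 ≈ 60938.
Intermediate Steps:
b = -3 (b = -4 + 1 = -3)
h = -18/7 (h = -3*(-2)*(-3)/7 = -(-6)*(-3)/7 = -⅐*18 = -18/7 ≈ -2.5714)
((h + 18)*(23 - 7))² = ((-18/7 + 18)*(23 - 7))² = ((108/7)*16)² = (1728/7)² = 2985984/49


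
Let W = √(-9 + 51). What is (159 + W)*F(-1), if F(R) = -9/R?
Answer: 1431 + 9*√42 ≈ 1489.3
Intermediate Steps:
W = √42 ≈ 6.4807
(159 + W)*F(-1) = (159 + √42)*(-9/(-1)) = (159 + √42)*(-9*(-1)) = (159 + √42)*9 = 1431 + 9*√42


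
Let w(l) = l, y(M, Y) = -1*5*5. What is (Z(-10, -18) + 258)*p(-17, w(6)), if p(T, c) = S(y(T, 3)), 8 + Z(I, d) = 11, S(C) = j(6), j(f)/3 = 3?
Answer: 2349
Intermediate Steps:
y(M, Y) = -25 (y(M, Y) = -5*5 = -25)
j(f) = 9 (j(f) = 3*3 = 9)
S(C) = 9
Z(I, d) = 3 (Z(I, d) = -8 + 11 = 3)
p(T, c) = 9
(Z(-10, -18) + 258)*p(-17, w(6)) = (3 + 258)*9 = 261*9 = 2349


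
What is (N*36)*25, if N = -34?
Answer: -30600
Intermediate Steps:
(N*36)*25 = -34*36*25 = -1224*25 = -30600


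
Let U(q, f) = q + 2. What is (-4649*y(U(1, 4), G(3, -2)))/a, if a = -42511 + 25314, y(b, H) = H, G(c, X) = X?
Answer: -9298/17197 ≈ -0.54068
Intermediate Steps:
U(q, f) = 2 + q
a = -17197
(-4649*y(U(1, 4), G(3, -2)))/a = -4649*(-2)/(-17197) = 9298*(-1/17197) = -9298/17197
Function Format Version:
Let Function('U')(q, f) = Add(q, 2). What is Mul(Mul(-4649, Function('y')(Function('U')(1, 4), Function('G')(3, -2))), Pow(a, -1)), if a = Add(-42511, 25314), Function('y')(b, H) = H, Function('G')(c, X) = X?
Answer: Rational(-9298, 17197) ≈ -0.54068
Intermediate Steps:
Function('U')(q, f) = Add(2, q)
a = -17197
Mul(Mul(-4649, Function('y')(Function('U')(1, 4), Function('G')(3, -2))), Pow(a, -1)) = Mul(Mul(-4649, -2), Pow(-17197, -1)) = Mul(9298, Rational(-1, 17197)) = Rational(-9298, 17197)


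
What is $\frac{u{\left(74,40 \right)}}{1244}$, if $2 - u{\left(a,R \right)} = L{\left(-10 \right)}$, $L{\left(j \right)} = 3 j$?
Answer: $\frac{8}{311} \approx 0.025723$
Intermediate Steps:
$u{\left(a,R \right)} = 32$ ($u{\left(a,R \right)} = 2 - 3 \left(-10\right) = 2 - -30 = 2 + 30 = 32$)
$\frac{u{\left(74,40 \right)}}{1244} = \frac{32}{1244} = 32 \cdot \frac{1}{1244} = \frac{8}{311}$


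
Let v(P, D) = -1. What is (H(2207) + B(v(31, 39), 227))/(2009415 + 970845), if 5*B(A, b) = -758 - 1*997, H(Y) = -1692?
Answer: -227/331140 ≈ -0.00068551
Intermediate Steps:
B(A, b) = -351 (B(A, b) = (-758 - 1*997)/5 = (-758 - 997)/5 = (⅕)*(-1755) = -351)
(H(2207) + B(v(31, 39), 227))/(2009415 + 970845) = (-1692 - 351)/(2009415 + 970845) = -2043/2980260 = -2043*1/2980260 = -227/331140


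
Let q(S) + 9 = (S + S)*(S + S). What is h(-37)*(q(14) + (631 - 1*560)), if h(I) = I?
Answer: -31302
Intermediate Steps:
q(S) = -9 + 4*S**2 (q(S) = -9 + (S + S)*(S + S) = -9 + (2*S)*(2*S) = -9 + 4*S**2)
h(-37)*(q(14) + (631 - 1*560)) = -37*((-9 + 4*14**2) + (631 - 1*560)) = -37*((-9 + 4*196) + (631 - 560)) = -37*((-9 + 784) + 71) = -37*(775 + 71) = -37*846 = -31302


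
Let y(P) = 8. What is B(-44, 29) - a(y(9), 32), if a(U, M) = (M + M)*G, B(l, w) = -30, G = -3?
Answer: 162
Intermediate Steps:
a(U, M) = -6*M (a(U, M) = (M + M)*(-3) = (2*M)*(-3) = -6*M)
B(-44, 29) - a(y(9), 32) = -30 - (-6)*32 = -30 - 1*(-192) = -30 + 192 = 162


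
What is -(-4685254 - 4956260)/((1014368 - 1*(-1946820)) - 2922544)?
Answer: 4820757/19322 ≈ 249.50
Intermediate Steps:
-(-4685254 - 4956260)/((1014368 - 1*(-1946820)) - 2922544) = -(-9641514)/((1014368 + 1946820) - 2922544) = -(-9641514)/(2961188 - 2922544) = -(-9641514)/38644 = -1*(-4820757/19322) = 4820757/19322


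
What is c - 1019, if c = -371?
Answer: -1390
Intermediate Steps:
c - 1019 = -371 - 1019 = -1390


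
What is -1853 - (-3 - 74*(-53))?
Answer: -5772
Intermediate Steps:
-1853 - (-3 - 74*(-53)) = -1853 - (-3 + 3922) = -1853 - 1*3919 = -1853 - 3919 = -5772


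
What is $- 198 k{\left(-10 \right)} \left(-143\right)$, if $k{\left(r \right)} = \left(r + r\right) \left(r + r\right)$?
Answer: $11325600$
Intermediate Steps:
$k{\left(r \right)} = 4 r^{2}$ ($k{\left(r \right)} = 2 r 2 r = 4 r^{2}$)
$- 198 k{\left(-10 \right)} \left(-143\right) = - 198 \cdot 4 \left(-10\right)^{2} \left(-143\right) = - 198 \cdot 4 \cdot 100 \left(-143\right) = \left(-198\right) 400 \left(-143\right) = \left(-79200\right) \left(-143\right) = 11325600$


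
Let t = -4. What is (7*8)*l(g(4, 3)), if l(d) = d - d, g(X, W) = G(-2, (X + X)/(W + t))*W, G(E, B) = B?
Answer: 0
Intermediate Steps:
g(X, W) = 2*W*X/(-4 + W) (g(X, W) = ((X + X)/(W - 4))*W = ((2*X)/(-4 + W))*W = (2*X/(-4 + W))*W = 2*W*X/(-4 + W))
l(d) = 0
(7*8)*l(g(4, 3)) = (7*8)*0 = 56*0 = 0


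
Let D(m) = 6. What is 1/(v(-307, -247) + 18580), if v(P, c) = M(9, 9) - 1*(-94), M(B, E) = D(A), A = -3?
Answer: 1/18680 ≈ 5.3533e-5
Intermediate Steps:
M(B, E) = 6
v(P, c) = 100 (v(P, c) = 6 - 1*(-94) = 6 + 94 = 100)
1/(v(-307, -247) + 18580) = 1/(100 + 18580) = 1/18680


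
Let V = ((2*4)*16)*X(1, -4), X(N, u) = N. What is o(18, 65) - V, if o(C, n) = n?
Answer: -63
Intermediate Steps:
V = 128 (V = ((2*4)*16)*1 = (8*16)*1 = 128*1 = 128)
o(18, 65) - V = 65 - 1*128 = 65 - 128 = -63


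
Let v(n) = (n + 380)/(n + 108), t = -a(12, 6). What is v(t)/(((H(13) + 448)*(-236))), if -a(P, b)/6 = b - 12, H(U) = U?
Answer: -43/979164 ≈ -4.3915e-5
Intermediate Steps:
a(P, b) = 72 - 6*b (a(P, b) = -6*(b - 12) = -6*(-12 + b) = 72 - 6*b)
t = -36 (t = -(72 - 6*6) = -(72 - 36) = -1*36 = -36)
v(n) = (380 + n)/(108 + n)
v(t)/(((H(13) + 448)*(-236))) = ((380 - 36)/(108 - 36))/(((13 + 448)*(-236))) = (344/72)/((461*(-236))) = ((1/72)*344)/(-108796) = (43/9)*(-1/108796) = -43/979164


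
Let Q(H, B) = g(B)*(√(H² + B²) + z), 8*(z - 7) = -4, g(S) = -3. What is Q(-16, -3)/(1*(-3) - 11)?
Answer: 39/28 + 3*√265/14 ≈ 4.8812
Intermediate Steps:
z = 13/2 (z = 7 + (⅛)*(-4) = 7 - ½ = 13/2 ≈ 6.5000)
Q(H, B) = -39/2 - 3*√(B² + H²) (Q(H, B) = -3*(√(H² + B²) + 13/2) = -3*(√(B² + H²) + 13/2) = -3*(13/2 + √(B² + H²)) = -39/2 - 3*√(B² + H²))
Q(-16, -3)/(1*(-3) - 11) = (-39/2 - 3*√((-3)² + (-16)²))/(1*(-3) - 11) = (-39/2 - 3*√(9 + 256))/(-3 - 11) = (-39/2 - 3*√265)/(-14) = (-39/2 - 3*√265)*(-1/14) = 39/28 + 3*√265/14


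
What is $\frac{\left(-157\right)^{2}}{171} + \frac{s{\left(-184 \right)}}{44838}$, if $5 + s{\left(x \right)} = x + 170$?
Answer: $\frac{122800957}{851922} \approx 144.15$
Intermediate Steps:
$s{\left(x \right)} = 165 + x$ ($s{\left(x \right)} = -5 + \left(x + 170\right) = -5 + \left(170 + x\right) = 165 + x$)
$\frac{\left(-157\right)^{2}}{171} + \frac{s{\left(-184 \right)}}{44838} = \frac{\left(-157\right)^{2}}{171} + \frac{165 - 184}{44838} = 24649 \cdot \frac{1}{171} - \frac{19}{44838} = \frac{24649}{171} - \frac{19}{44838} = \frac{122800957}{851922}$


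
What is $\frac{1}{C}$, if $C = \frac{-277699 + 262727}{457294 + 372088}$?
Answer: $- \frac{414691}{7486} \approx -55.396$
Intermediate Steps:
$C = - \frac{7486}{414691}$ ($C = - \frac{14972}{829382} = \left(-14972\right) \frac{1}{829382} = - \frac{7486}{414691} \approx -0.018052$)
$\frac{1}{C} = \frac{1}{- \frac{7486}{414691}} = - \frac{414691}{7486}$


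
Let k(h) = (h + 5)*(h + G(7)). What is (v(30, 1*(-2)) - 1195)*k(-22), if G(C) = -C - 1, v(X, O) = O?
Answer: -610470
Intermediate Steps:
G(C) = -1 - C
k(h) = (-8 + h)*(5 + h) (k(h) = (h + 5)*(h + (-1 - 1*7)) = (5 + h)*(h + (-1 - 7)) = (5 + h)*(h - 8) = (5 + h)*(-8 + h) = (-8 + h)*(5 + h))
(v(30, 1*(-2)) - 1195)*k(-22) = (1*(-2) - 1195)*(-40 + (-22)² - 3*(-22)) = (-2 - 1195)*(-40 + 484 + 66) = -1197*510 = -610470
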